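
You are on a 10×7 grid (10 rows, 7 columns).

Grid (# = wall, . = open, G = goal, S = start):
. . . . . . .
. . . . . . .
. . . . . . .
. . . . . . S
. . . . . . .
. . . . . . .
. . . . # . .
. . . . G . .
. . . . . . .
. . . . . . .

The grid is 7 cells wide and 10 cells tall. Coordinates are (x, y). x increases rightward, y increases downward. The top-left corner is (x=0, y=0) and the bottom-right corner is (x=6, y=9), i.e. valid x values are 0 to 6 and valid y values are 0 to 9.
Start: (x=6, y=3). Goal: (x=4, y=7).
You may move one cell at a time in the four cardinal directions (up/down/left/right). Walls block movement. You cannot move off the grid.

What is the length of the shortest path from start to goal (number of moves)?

Answer: Shortest path length: 6

Derivation:
BFS from (x=6, y=3) until reaching (x=4, y=7):
  Distance 0: (x=6, y=3)
  Distance 1: (x=6, y=2), (x=5, y=3), (x=6, y=4)
  Distance 2: (x=6, y=1), (x=5, y=2), (x=4, y=3), (x=5, y=4), (x=6, y=5)
  Distance 3: (x=6, y=0), (x=5, y=1), (x=4, y=2), (x=3, y=3), (x=4, y=4), (x=5, y=5), (x=6, y=6)
  Distance 4: (x=5, y=0), (x=4, y=1), (x=3, y=2), (x=2, y=3), (x=3, y=4), (x=4, y=5), (x=5, y=6), (x=6, y=7)
  Distance 5: (x=4, y=0), (x=3, y=1), (x=2, y=2), (x=1, y=3), (x=2, y=4), (x=3, y=5), (x=5, y=7), (x=6, y=8)
  Distance 6: (x=3, y=0), (x=2, y=1), (x=1, y=2), (x=0, y=3), (x=1, y=4), (x=2, y=5), (x=3, y=6), (x=4, y=7), (x=5, y=8), (x=6, y=9)  <- goal reached here
One shortest path (6 moves): (x=6, y=3) -> (x=5, y=3) -> (x=5, y=4) -> (x=5, y=5) -> (x=5, y=6) -> (x=5, y=7) -> (x=4, y=7)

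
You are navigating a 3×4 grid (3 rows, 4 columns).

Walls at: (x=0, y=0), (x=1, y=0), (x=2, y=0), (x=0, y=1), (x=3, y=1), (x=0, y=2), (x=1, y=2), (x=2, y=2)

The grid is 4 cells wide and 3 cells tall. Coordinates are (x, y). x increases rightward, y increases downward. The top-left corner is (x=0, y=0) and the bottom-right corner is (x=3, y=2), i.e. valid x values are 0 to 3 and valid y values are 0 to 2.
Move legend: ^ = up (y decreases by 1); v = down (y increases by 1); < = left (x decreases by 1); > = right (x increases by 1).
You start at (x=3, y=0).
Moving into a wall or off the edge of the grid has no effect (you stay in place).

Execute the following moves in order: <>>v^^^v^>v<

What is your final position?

Answer: Final position: (x=3, y=0)

Derivation:
Start: (x=3, y=0)
  < (left): blocked, stay at (x=3, y=0)
  > (right): blocked, stay at (x=3, y=0)
  > (right): blocked, stay at (x=3, y=0)
  v (down): blocked, stay at (x=3, y=0)
  [×3]^ (up): blocked, stay at (x=3, y=0)
  v (down): blocked, stay at (x=3, y=0)
  ^ (up): blocked, stay at (x=3, y=0)
  > (right): blocked, stay at (x=3, y=0)
  v (down): blocked, stay at (x=3, y=0)
  < (left): blocked, stay at (x=3, y=0)
Final: (x=3, y=0)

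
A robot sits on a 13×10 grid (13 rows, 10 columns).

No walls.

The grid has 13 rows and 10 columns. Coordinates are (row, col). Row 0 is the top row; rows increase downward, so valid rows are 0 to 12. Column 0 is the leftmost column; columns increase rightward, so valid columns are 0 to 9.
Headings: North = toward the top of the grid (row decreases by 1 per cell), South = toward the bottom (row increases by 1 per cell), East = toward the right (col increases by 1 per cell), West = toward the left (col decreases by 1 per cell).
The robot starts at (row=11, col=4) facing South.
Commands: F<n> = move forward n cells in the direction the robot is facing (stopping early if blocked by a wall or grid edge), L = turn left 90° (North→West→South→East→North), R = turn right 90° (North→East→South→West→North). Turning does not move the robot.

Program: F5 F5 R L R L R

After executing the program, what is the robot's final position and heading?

Answer: Final position: (row=12, col=4), facing West

Derivation:
Start: (row=11, col=4), facing South
  F5: move forward 1/5 (blocked), now at (row=12, col=4)
  F5: move forward 0/5 (blocked), now at (row=12, col=4)
  R: turn right, now facing West
  L: turn left, now facing South
  R: turn right, now facing West
  L: turn left, now facing South
  R: turn right, now facing West
Final: (row=12, col=4), facing West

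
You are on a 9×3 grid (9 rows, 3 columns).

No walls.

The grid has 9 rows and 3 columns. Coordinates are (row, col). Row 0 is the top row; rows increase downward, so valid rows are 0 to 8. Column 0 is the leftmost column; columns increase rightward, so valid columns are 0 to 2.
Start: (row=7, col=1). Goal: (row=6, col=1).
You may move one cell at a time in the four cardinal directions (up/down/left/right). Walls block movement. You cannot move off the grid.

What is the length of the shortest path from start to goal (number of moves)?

Answer: Shortest path length: 1

Derivation:
BFS from (row=7, col=1) until reaching (row=6, col=1):
  Distance 0: (row=7, col=1)
  Distance 1: (row=6, col=1), (row=7, col=0), (row=7, col=2), (row=8, col=1)  <- goal reached here
One shortest path (1 moves): (row=7, col=1) -> (row=6, col=1)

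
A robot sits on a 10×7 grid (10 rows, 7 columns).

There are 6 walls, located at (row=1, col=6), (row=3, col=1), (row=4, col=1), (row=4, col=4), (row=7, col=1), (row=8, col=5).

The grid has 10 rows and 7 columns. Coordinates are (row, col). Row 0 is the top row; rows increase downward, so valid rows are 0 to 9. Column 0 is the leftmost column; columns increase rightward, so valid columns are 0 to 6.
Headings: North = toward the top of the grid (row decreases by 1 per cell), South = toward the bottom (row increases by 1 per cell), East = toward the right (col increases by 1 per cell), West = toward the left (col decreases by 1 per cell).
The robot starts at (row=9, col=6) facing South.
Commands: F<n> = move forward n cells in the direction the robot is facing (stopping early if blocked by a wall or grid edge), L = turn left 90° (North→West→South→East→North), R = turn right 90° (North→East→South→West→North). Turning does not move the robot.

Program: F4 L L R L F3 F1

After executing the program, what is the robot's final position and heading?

Start: (row=9, col=6), facing South
  F4: move forward 0/4 (blocked), now at (row=9, col=6)
  L: turn left, now facing East
  L: turn left, now facing North
  R: turn right, now facing East
  L: turn left, now facing North
  F3: move forward 3, now at (row=6, col=6)
  F1: move forward 1, now at (row=5, col=6)
Final: (row=5, col=6), facing North

Answer: Final position: (row=5, col=6), facing North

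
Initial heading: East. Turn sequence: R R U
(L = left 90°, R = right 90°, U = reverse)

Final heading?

Answer: Final heading: East

Derivation:
Start: East
  R (right (90° clockwise)) -> South
  R (right (90° clockwise)) -> West
  U (U-turn (180°)) -> East
Final: East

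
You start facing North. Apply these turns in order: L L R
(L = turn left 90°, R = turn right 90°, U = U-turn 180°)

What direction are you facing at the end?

Start: North
  L (left (90° counter-clockwise)) -> West
  L (left (90° counter-clockwise)) -> South
  R (right (90° clockwise)) -> West
Final: West

Answer: Final heading: West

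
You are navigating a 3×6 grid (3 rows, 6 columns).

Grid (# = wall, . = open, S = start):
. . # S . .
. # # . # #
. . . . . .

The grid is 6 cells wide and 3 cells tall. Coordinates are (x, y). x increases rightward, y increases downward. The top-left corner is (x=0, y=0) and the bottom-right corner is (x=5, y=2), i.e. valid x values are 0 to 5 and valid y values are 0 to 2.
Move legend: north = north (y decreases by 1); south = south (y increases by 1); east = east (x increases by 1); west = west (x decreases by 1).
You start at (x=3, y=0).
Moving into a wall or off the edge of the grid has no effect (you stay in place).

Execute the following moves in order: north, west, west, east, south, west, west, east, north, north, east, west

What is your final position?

Answer: Final position: (x=4, y=0)

Derivation:
Start: (x=3, y=0)
  north (north): blocked, stay at (x=3, y=0)
  west (west): blocked, stay at (x=3, y=0)
  west (west): blocked, stay at (x=3, y=0)
  east (east): (x=3, y=0) -> (x=4, y=0)
  south (south): blocked, stay at (x=4, y=0)
  west (west): (x=4, y=0) -> (x=3, y=0)
  west (west): blocked, stay at (x=3, y=0)
  east (east): (x=3, y=0) -> (x=4, y=0)
  north (north): blocked, stay at (x=4, y=0)
  north (north): blocked, stay at (x=4, y=0)
  east (east): (x=4, y=0) -> (x=5, y=0)
  west (west): (x=5, y=0) -> (x=4, y=0)
Final: (x=4, y=0)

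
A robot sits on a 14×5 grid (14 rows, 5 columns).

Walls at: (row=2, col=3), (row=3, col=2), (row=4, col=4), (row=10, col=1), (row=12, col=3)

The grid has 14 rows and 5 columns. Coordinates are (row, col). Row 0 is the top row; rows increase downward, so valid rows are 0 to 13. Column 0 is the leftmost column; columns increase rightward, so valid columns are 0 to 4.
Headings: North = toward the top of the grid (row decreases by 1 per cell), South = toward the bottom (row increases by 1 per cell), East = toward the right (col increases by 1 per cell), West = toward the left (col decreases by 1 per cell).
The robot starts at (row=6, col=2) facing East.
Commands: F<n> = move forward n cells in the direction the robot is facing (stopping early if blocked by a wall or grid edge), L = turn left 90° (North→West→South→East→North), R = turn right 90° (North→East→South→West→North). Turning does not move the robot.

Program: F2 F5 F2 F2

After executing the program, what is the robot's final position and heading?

Start: (row=6, col=2), facing East
  F2: move forward 2, now at (row=6, col=4)
  F5: move forward 0/5 (blocked), now at (row=6, col=4)
  F2: move forward 0/2 (blocked), now at (row=6, col=4)
  F2: move forward 0/2 (blocked), now at (row=6, col=4)
Final: (row=6, col=4), facing East

Answer: Final position: (row=6, col=4), facing East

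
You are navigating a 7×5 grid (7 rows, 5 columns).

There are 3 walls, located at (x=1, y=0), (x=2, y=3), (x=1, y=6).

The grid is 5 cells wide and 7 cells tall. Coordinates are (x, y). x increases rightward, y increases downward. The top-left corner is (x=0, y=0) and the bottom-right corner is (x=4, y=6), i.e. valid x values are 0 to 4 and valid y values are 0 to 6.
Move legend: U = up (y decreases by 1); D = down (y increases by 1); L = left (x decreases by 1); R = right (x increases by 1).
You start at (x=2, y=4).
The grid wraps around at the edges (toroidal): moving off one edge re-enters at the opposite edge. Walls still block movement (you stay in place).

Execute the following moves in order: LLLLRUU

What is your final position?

Answer: Final position: (x=4, y=2)

Derivation:
Start: (x=2, y=4)
  L (left): (x=2, y=4) -> (x=1, y=4)
  L (left): (x=1, y=4) -> (x=0, y=4)
  L (left): (x=0, y=4) -> (x=4, y=4)
  L (left): (x=4, y=4) -> (x=3, y=4)
  R (right): (x=3, y=4) -> (x=4, y=4)
  U (up): (x=4, y=4) -> (x=4, y=3)
  U (up): (x=4, y=3) -> (x=4, y=2)
Final: (x=4, y=2)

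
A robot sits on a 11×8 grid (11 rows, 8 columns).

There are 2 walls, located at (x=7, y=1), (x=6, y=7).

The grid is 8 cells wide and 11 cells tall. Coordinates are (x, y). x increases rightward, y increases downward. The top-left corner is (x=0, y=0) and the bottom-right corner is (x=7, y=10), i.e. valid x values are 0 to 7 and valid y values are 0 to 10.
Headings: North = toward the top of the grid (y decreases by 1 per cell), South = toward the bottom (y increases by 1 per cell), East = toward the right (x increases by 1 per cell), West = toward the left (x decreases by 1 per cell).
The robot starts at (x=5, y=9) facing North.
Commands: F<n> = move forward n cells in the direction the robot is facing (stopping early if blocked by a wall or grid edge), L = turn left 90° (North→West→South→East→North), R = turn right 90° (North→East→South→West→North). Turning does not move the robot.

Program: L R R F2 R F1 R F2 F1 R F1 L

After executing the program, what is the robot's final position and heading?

Answer: Final position: (x=4, y=9), facing West

Derivation:
Start: (x=5, y=9), facing North
  L: turn left, now facing West
  R: turn right, now facing North
  R: turn right, now facing East
  F2: move forward 2, now at (x=7, y=9)
  R: turn right, now facing South
  F1: move forward 1, now at (x=7, y=10)
  R: turn right, now facing West
  F2: move forward 2, now at (x=5, y=10)
  F1: move forward 1, now at (x=4, y=10)
  R: turn right, now facing North
  F1: move forward 1, now at (x=4, y=9)
  L: turn left, now facing West
Final: (x=4, y=9), facing West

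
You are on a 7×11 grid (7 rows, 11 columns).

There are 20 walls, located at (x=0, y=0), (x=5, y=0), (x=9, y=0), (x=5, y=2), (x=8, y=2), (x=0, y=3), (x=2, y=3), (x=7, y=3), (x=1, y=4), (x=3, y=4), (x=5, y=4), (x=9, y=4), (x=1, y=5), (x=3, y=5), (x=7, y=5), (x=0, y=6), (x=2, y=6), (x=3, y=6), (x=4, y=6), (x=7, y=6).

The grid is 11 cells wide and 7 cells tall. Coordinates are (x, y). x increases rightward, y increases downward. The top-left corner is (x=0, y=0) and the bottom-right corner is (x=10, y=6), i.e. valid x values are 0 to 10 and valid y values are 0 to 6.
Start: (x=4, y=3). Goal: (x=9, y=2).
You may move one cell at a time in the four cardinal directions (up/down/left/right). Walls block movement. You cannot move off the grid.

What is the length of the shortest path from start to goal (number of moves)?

BFS from (x=4, y=3) until reaching (x=9, y=2):
  Distance 0: (x=4, y=3)
  Distance 1: (x=4, y=2), (x=3, y=3), (x=5, y=3), (x=4, y=4)
  Distance 2: (x=4, y=1), (x=3, y=2), (x=6, y=3), (x=4, y=5)
  Distance 3: (x=4, y=0), (x=3, y=1), (x=5, y=1), (x=2, y=2), (x=6, y=2), (x=6, y=4), (x=5, y=5)
  Distance 4: (x=3, y=0), (x=2, y=1), (x=6, y=1), (x=1, y=2), (x=7, y=2), (x=7, y=4), (x=6, y=5), (x=5, y=6)
  Distance 5: (x=2, y=0), (x=6, y=0), (x=1, y=1), (x=7, y=1), (x=0, y=2), (x=1, y=3), (x=8, y=4), (x=6, y=6)
  Distance 6: (x=1, y=0), (x=7, y=0), (x=0, y=1), (x=8, y=1), (x=8, y=3), (x=8, y=5)
  Distance 7: (x=8, y=0), (x=9, y=1), (x=9, y=3), (x=9, y=5), (x=8, y=6)
  Distance 8: (x=10, y=1), (x=9, y=2), (x=10, y=3), (x=10, y=5), (x=9, y=6)  <- goal reached here
One shortest path (8 moves): (x=4, y=3) -> (x=5, y=3) -> (x=6, y=3) -> (x=6, y=2) -> (x=7, y=2) -> (x=7, y=1) -> (x=8, y=1) -> (x=9, y=1) -> (x=9, y=2)

Answer: Shortest path length: 8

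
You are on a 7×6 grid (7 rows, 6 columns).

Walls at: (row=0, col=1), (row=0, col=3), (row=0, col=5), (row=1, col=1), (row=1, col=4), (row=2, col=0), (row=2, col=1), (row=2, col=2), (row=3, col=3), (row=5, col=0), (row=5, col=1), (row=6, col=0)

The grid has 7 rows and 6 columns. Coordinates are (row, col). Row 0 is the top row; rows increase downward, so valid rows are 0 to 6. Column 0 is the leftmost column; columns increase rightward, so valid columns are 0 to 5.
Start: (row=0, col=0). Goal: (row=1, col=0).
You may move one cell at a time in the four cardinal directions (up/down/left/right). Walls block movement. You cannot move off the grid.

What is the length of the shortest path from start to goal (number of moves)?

Answer: Shortest path length: 1

Derivation:
BFS from (row=0, col=0) until reaching (row=1, col=0):
  Distance 0: (row=0, col=0)
  Distance 1: (row=1, col=0)  <- goal reached here
One shortest path (1 moves): (row=0, col=0) -> (row=1, col=0)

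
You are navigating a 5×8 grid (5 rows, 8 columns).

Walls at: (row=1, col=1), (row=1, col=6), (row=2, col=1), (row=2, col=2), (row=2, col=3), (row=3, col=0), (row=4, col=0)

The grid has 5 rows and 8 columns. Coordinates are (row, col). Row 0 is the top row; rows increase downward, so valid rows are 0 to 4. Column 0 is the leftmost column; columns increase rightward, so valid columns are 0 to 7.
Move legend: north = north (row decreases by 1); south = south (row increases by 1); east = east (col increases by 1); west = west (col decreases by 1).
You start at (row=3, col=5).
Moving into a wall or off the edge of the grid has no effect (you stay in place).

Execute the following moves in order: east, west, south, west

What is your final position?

Start: (row=3, col=5)
  east (east): (row=3, col=5) -> (row=3, col=6)
  west (west): (row=3, col=6) -> (row=3, col=5)
  south (south): (row=3, col=5) -> (row=4, col=5)
  west (west): (row=4, col=5) -> (row=4, col=4)
Final: (row=4, col=4)

Answer: Final position: (row=4, col=4)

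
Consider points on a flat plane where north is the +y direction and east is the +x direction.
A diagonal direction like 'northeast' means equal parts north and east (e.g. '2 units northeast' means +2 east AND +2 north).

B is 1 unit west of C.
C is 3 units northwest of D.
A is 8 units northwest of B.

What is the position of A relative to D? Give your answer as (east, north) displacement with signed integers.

Place D at the origin (east=0, north=0).
  C is 3 units northwest of D: delta (east=-3, north=+3); C at (east=-3, north=3).
  B is 1 unit west of C: delta (east=-1, north=+0); B at (east=-4, north=3).
  A is 8 units northwest of B: delta (east=-8, north=+8); A at (east=-12, north=11).
Therefore A relative to D: (east=-12, north=11).

Answer: A is at (east=-12, north=11) relative to D.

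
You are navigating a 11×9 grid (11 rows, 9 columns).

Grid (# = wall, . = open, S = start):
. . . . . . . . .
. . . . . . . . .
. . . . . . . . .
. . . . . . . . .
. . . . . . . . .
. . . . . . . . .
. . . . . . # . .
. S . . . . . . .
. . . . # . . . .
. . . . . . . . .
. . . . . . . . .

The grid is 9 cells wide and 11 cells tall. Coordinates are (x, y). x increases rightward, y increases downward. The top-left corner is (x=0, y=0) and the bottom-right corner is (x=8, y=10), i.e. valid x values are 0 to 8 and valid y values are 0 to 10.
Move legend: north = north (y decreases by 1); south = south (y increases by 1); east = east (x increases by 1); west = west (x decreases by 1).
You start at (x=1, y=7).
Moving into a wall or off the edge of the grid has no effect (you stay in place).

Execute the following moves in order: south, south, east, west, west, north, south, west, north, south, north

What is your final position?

Answer: Final position: (x=0, y=8)

Derivation:
Start: (x=1, y=7)
  south (south): (x=1, y=7) -> (x=1, y=8)
  south (south): (x=1, y=8) -> (x=1, y=9)
  east (east): (x=1, y=9) -> (x=2, y=9)
  west (west): (x=2, y=9) -> (x=1, y=9)
  west (west): (x=1, y=9) -> (x=0, y=9)
  north (north): (x=0, y=9) -> (x=0, y=8)
  south (south): (x=0, y=8) -> (x=0, y=9)
  west (west): blocked, stay at (x=0, y=9)
  north (north): (x=0, y=9) -> (x=0, y=8)
  south (south): (x=0, y=8) -> (x=0, y=9)
  north (north): (x=0, y=9) -> (x=0, y=8)
Final: (x=0, y=8)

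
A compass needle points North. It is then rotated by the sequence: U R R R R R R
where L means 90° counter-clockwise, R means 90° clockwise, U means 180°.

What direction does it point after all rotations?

Start: North
  U (U-turn (180°)) -> South
  R (right (90° clockwise)) -> West
  R (right (90° clockwise)) -> North
  R (right (90° clockwise)) -> East
  R (right (90° clockwise)) -> South
  R (right (90° clockwise)) -> West
  R (right (90° clockwise)) -> North
Final: North

Answer: Final heading: North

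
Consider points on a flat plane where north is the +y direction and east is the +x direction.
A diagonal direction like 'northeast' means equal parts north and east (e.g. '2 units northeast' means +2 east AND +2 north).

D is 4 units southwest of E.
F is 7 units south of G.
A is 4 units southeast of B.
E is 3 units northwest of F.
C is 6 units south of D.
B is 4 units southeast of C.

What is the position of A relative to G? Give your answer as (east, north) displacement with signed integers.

Answer: A is at (east=1, north=-22) relative to G.

Derivation:
Place G at the origin (east=0, north=0).
  F is 7 units south of G: delta (east=+0, north=-7); F at (east=0, north=-7).
  E is 3 units northwest of F: delta (east=-3, north=+3); E at (east=-3, north=-4).
  D is 4 units southwest of E: delta (east=-4, north=-4); D at (east=-7, north=-8).
  C is 6 units south of D: delta (east=+0, north=-6); C at (east=-7, north=-14).
  B is 4 units southeast of C: delta (east=+4, north=-4); B at (east=-3, north=-18).
  A is 4 units southeast of B: delta (east=+4, north=-4); A at (east=1, north=-22).
Therefore A relative to G: (east=1, north=-22).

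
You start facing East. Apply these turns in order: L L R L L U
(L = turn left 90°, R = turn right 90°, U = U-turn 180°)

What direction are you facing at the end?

Answer: Final heading: North

Derivation:
Start: East
  L (left (90° counter-clockwise)) -> North
  L (left (90° counter-clockwise)) -> West
  R (right (90° clockwise)) -> North
  L (left (90° counter-clockwise)) -> West
  L (left (90° counter-clockwise)) -> South
  U (U-turn (180°)) -> North
Final: North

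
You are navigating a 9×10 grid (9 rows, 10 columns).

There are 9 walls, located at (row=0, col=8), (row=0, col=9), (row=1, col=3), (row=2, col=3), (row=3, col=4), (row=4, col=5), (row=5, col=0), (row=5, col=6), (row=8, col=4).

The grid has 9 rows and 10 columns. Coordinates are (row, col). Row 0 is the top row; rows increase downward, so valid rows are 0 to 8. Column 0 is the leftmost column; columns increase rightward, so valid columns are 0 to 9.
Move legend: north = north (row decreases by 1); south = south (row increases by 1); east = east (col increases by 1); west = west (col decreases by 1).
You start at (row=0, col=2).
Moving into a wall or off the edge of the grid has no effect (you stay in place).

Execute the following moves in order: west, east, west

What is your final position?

Answer: Final position: (row=0, col=1)

Derivation:
Start: (row=0, col=2)
  west (west): (row=0, col=2) -> (row=0, col=1)
  east (east): (row=0, col=1) -> (row=0, col=2)
  west (west): (row=0, col=2) -> (row=0, col=1)
Final: (row=0, col=1)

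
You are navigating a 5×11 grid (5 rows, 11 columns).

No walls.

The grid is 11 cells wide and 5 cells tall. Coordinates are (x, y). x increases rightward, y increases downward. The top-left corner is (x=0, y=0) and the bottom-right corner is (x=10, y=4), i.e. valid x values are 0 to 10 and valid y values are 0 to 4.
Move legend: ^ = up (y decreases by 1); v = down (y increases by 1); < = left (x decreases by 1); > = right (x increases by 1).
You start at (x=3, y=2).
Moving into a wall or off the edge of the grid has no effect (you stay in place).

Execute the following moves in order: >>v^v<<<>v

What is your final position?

Start: (x=3, y=2)
  > (right): (x=3, y=2) -> (x=4, y=2)
  > (right): (x=4, y=2) -> (x=5, y=2)
  v (down): (x=5, y=2) -> (x=5, y=3)
  ^ (up): (x=5, y=3) -> (x=5, y=2)
  v (down): (x=5, y=2) -> (x=5, y=3)
  < (left): (x=5, y=3) -> (x=4, y=3)
  < (left): (x=4, y=3) -> (x=3, y=3)
  < (left): (x=3, y=3) -> (x=2, y=3)
  > (right): (x=2, y=3) -> (x=3, y=3)
  v (down): (x=3, y=3) -> (x=3, y=4)
Final: (x=3, y=4)

Answer: Final position: (x=3, y=4)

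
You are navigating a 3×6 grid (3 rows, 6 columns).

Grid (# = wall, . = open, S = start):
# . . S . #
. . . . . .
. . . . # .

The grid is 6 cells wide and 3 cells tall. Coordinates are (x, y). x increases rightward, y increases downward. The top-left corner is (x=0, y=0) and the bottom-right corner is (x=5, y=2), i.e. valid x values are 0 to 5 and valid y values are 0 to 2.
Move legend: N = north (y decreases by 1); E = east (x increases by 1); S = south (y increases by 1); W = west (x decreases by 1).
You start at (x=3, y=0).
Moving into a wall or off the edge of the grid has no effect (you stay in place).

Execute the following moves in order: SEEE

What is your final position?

Answer: Final position: (x=5, y=1)

Derivation:
Start: (x=3, y=0)
  S (south): (x=3, y=0) -> (x=3, y=1)
  E (east): (x=3, y=1) -> (x=4, y=1)
  E (east): (x=4, y=1) -> (x=5, y=1)
  E (east): blocked, stay at (x=5, y=1)
Final: (x=5, y=1)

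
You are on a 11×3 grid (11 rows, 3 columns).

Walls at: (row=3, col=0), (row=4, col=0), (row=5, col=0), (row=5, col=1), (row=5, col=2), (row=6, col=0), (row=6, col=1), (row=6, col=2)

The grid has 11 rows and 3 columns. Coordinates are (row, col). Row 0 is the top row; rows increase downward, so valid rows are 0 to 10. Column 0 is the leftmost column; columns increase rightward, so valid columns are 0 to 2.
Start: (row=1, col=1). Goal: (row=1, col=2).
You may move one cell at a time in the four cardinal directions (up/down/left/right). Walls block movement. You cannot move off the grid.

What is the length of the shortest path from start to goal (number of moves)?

BFS from (row=1, col=1) until reaching (row=1, col=2):
  Distance 0: (row=1, col=1)
  Distance 1: (row=0, col=1), (row=1, col=0), (row=1, col=2), (row=2, col=1)  <- goal reached here
One shortest path (1 moves): (row=1, col=1) -> (row=1, col=2)

Answer: Shortest path length: 1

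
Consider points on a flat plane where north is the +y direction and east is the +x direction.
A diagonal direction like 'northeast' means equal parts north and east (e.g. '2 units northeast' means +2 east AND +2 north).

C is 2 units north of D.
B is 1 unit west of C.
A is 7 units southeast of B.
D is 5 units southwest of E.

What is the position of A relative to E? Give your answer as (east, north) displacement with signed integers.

Place E at the origin (east=0, north=0).
  D is 5 units southwest of E: delta (east=-5, north=-5); D at (east=-5, north=-5).
  C is 2 units north of D: delta (east=+0, north=+2); C at (east=-5, north=-3).
  B is 1 unit west of C: delta (east=-1, north=+0); B at (east=-6, north=-3).
  A is 7 units southeast of B: delta (east=+7, north=-7); A at (east=1, north=-10).
Therefore A relative to E: (east=1, north=-10).

Answer: A is at (east=1, north=-10) relative to E.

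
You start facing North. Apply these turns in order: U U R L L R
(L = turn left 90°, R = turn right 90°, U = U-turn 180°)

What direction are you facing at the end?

Answer: Final heading: North

Derivation:
Start: North
  U (U-turn (180°)) -> South
  U (U-turn (180°)) -> North
  R (right (90° clockwise)) -> East
  L (left (90° counter-clockwise)) -> North
  L (left (90° counter-clockwise)) -> West
  R (right (90° clockwise)) -> North
Final: North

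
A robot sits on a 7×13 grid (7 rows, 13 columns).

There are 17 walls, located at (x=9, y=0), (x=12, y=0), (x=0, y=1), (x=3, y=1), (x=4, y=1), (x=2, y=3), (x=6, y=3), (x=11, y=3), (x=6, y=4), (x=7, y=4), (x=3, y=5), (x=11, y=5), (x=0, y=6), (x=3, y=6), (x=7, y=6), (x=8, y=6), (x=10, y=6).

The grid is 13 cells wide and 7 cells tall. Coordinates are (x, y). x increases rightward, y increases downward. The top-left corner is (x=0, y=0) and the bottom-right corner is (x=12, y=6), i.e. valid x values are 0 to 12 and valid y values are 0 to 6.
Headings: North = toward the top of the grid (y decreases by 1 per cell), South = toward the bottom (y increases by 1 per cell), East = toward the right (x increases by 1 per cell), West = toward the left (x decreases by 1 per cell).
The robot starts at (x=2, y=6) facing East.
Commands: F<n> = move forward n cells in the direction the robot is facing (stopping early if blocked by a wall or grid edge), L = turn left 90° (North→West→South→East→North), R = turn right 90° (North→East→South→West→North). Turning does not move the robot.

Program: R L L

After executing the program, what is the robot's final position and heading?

Answer: Final position: (x=2, y=6), facing North

Derivation:
Start: (x=2, y=6), facing East
  R: turn right, now facing South
  L: turn left, now facing East
  L: turn left, now facing North
Final: (x=2, y=6), facing North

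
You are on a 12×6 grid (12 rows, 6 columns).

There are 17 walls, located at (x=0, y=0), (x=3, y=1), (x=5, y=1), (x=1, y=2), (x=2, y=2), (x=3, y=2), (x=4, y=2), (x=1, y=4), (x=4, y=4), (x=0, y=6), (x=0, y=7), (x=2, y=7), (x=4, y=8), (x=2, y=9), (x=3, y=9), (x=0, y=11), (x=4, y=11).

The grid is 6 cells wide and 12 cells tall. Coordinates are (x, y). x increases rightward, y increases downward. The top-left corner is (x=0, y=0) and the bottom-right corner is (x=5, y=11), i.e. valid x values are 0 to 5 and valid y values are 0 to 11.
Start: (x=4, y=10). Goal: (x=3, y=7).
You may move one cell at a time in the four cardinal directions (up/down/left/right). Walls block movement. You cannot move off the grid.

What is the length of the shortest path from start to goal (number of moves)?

BFS from (x=4, y=10) until reaching (x=3, y=7):
  Distance 0: (x=4, y=10)
  Distance 1: (x=4, y=9), (x=3, y=10), (x=5, y=10)
  Distance 2: (x=5, y=9), (x=2, y=10), (x=3, y=11), (x=5, y=11)
  Distance 3: (x=5, y=8), (x=1, y=10), (x=2, y=11)
  Distance 4: (x=5, y=7), (x=1, y=9), (x=0, y=10), (x=1, y=11)
  Distance 5: (x=5, y=6), (x=4, y=7), (x=1, y=8), (x=0, y=9)
  Distance 6: (x=5, y=5), (x=4, y=6), (x=1, y=7), (x=3, y=7), (x=0, y=8), (x=2, y=8)  <- goal reached here
One shortest path (6 moves): (x=4, y=10) -> (x=5, y=10) -> (x=5, y=9) -> (x=5, y=8) -> (x=5, y=7) -> (x=4, y=7) -> (x=3, y=7)

Answer: Shortest path length: 6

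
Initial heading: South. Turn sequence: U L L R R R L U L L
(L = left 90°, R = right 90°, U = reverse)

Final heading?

Answer: Final heading: North

Derivation:
Start: South
  U (U-turn (180°)) -> North
  L (left (90° counter-clockwise)) -> West
  L (left (90° counter-clockwise)) -> South
  R (right (90° clockwise)) -> West
  R (right (90° clockwise)) -> North
  R (right (90° clockwise)) -> East
  L (left (90° counter-clockwise)) -> North
  U (U-turn (180°)) -> South
  L (left (90° counter-clockwise)) -> East
  L (left (90° counter-clockwise)) -> North
Final: North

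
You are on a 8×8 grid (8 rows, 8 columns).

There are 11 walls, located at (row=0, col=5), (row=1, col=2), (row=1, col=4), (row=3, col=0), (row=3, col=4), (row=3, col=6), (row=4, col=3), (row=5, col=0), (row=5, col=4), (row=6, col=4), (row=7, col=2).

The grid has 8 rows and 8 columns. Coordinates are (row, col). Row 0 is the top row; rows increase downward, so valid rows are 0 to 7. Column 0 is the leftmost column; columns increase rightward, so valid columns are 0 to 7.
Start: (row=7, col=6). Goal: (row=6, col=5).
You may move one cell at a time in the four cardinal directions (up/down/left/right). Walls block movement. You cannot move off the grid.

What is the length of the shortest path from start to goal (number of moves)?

Answer: Shortest path length: 2

Derivation:
BFS from (row=7, col=6) until reaching (row=6, col=5):
  Distance 0: (row=7, col=6)
  Distance 1: (row=6, col=6), (row=7, col=5), (row=7, col=7)
  Distance 2: (row=5, col=6), (row=6, col=5), (row=6, col=7), (row=7, col=4)  <- goal reached here
One shortest path (2 moves): (row=7, col=6) -> (row=7, col=5) -> (row=6, col=5)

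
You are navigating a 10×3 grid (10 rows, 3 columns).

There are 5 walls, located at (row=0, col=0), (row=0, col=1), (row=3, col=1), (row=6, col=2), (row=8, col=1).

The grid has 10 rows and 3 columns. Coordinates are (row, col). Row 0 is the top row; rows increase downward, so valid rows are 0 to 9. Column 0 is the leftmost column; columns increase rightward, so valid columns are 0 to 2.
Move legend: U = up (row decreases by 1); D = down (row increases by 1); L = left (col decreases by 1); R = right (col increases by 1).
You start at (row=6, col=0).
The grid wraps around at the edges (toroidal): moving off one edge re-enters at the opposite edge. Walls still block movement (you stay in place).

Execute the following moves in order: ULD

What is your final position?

Answer: Final position: (row=5, col=2)

Derivation:
Start: (row=6, col=0)
  U (up): (row=6, col=0) -> (row=5, col=0)
  L (left): (row=5, col=0) -> (row=5, col=2)
  D (down): blocked, stay at (row=5, col=2)
Final: (row=5, col=2)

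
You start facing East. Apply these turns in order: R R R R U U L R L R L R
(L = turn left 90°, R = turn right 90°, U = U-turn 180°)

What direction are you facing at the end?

Start: East
  R (right (90° clockwise)) -> South
  R (right (90° clockwise)) -> West
  R (right (90° clockwise)) -> North
  R (right (90° clockwise)) -> East
  U (U-turn (180°)) -> West
  U (U-turn (180°)) -> East
  L (left (90° counter-clockwise)) -> North
  R (right (90° clockwise)) -> East
  L (left (90° counter-clockwise)) -> North
  R (right (90° clockwise)) -> East
  L (left (90° counter-clockwise)) -> North
  R (right (90° clockwise)) -> East
Final: East

Answer: Final heading: East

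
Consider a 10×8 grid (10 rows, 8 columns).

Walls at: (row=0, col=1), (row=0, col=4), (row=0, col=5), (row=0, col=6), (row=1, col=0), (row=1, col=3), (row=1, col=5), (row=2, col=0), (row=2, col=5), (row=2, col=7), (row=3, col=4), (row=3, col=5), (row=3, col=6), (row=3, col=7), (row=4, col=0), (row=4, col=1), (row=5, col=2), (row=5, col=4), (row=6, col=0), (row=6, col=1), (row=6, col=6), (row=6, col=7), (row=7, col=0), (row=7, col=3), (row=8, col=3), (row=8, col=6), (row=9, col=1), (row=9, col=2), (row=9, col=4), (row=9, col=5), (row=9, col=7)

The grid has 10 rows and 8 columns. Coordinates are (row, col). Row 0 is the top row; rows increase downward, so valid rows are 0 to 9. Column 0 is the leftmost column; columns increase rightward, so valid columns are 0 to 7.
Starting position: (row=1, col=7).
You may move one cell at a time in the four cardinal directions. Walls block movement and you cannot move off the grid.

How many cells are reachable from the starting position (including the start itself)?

Answer: Reachable cells: 4

Derivation:
BFS flood-fill from (row=1, col=7):
  Distance 0: (row=1, col=7)
  Distance 1: (row=0, col=7), (row=1, col=6)
  Distance 2: (row=2, col=6)
Total reachable: 4 (grid has 49 open cells total)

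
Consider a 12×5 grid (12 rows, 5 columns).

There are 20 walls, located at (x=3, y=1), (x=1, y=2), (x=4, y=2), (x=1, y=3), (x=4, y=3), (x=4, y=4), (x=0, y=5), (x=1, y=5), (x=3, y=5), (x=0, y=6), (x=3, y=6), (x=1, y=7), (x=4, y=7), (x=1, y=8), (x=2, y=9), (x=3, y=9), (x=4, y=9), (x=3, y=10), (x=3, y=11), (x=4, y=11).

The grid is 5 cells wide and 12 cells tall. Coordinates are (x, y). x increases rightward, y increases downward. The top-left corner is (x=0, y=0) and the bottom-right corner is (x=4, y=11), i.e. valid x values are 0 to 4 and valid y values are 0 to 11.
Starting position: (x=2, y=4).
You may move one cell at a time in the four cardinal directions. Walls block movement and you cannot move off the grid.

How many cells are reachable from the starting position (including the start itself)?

BFS flood-fill from (x=2, y=4):
  Distance 0: (x=2, y=4)
  Distance 1: (x=2, y=3), (x=1, y=4), (x=3, y=4), (x=2, y=5)
  Distance 2: (x=2, y=2), (x=3, y=3), (x=0, y=4), (x=2, y=6)
  Distance 3: (x=2, y=1), (x=3, y=2), (x=0, y=3), (x=1, y=6), (x=2, y=7)
  Distance 4: (x=2, y=0), (x=1, y=1), (x=0, y=2), (x=3, y=7), (x=2, y=8)
  Distance 5: (x=1, y=0), (x=3, y=0), (x=0, y=1), (x=3, y=8)
  Distance 6: (x=0, y=0), (x=4, y=0), (x=4, y=8)
  Distance 7: (x=4, y=1)
Total reachable: 27 (grid has 40 open cells total)

Answer: Reachable cells: 27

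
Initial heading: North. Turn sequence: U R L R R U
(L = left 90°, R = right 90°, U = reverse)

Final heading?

Answer: Final heading: South

Derivation:
Start: North
  U (U-turn (180°)) -> South
  R (right (90° clockwise)) -> West
  L (left (90° counter-clockwise)) -> South
  R (right (90° clockwise)) -> West
  R (right (90° clockwise)) -> North
  U (U-turn (180°)) -> South
Final: South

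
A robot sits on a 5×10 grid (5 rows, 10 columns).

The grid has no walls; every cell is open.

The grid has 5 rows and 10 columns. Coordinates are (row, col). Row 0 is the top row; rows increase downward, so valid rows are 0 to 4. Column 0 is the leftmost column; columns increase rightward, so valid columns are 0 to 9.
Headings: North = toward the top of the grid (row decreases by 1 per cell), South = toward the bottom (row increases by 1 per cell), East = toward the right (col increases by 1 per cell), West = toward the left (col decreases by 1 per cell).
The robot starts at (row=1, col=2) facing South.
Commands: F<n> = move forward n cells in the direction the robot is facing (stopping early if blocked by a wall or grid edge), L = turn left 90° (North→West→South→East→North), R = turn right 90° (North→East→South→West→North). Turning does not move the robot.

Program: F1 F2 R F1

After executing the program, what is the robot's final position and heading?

Answer: Final position: (row=4, col=1), facing West

Derivation:
Start: (row=1, col=2), facing South
  F1: move forward 1, now at (row=2, col=2)
  F2: move forward 2, now at (row=4, col=2)
  R: turn right, now facing West
  F1: move forward 1, now at (row=4, col=1)
Final: (row=4, col=1), facing West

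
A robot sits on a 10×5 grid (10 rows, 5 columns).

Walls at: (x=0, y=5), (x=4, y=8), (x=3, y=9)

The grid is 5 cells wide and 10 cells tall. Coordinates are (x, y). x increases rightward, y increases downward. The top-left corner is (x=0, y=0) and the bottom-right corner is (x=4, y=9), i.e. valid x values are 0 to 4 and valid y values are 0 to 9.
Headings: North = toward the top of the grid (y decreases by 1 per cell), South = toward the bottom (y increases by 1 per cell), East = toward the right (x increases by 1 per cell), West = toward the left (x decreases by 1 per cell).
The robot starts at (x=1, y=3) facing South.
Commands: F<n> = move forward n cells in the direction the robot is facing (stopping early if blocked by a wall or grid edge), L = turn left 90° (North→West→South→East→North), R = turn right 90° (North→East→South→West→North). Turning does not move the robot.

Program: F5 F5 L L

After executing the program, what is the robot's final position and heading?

Answer: Final position: (x=1, y=9), facing North

Derivation:
Start: (x=1, y=3), facing South
  F5: move forward 5, now at (x=1, y=8)
  F5: move forward 1/5 (blocked), now at (x=1, y=9)
  L: turn left, now facing East
  L: turn left, now facing North
Final: (x=1, y=9), facing North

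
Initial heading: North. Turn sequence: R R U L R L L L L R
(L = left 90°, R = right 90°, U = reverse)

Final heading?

Answer: Final heading: East

Derivation:
Start: North
  R (right (90° clockwise)) -> East
  R (right (90° clockwise)) -> South
  U (U-turn (180°)) -> North
  L (left (90° counter-clockwise)) -> West
  R (right (90° clockwise)) -> North
  L (left (90° counter-clockwise)) -> West
  L (left (90° counter-clockwise)) -> South
  L (left (90° counter-clockwise)) -> East
  L (left (90° counter-clockwise)) -> North
  R (right (90° clockwise)) -> East
Final: East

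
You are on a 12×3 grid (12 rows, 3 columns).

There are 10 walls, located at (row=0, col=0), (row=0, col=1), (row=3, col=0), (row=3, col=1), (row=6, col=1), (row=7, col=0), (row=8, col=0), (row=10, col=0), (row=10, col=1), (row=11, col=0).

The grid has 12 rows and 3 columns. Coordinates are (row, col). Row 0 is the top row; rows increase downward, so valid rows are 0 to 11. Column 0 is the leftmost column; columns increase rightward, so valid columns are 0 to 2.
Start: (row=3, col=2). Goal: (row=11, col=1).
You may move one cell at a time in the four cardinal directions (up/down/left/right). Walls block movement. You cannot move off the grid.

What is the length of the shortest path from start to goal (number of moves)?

BFS from (row=3, col=2) until reaching (row=11, col=1):
  Distance 0: (row=3, col=2)
  Distance 1: (row=2, col=2), (row=4, col=2)
  Distance 2: (row=1, col=2), (row=2, col=1), (row=4, col=1), (row=5, col=2)
  Distance 3: (row=0, col=2), (row=1, col=1), (row=2, col=0), (row=4, col=0), (row=5, col=1), (row=6, col=2)
  Distance 4: (row=1, col=0), (row=5, col=0), (row=7, col=2)
  Distance 5: (row=6, col=0), (row=7, col=1), (row=8, col=2)
  Distance 6: (row=8, col=1), (row=9, col=2)
  Distance 7: (row=9, col=1), (row=10, col=2)
  Distance 8: (row=9, col=0), (row=11, col=2)
  Distance 9: (row=11, col=1)  <- goal reached here
One shortest path (9 moves): (row=3, col=2) -> (row=4, col=2) -> (row=5, col=2) -> (row=6, col=2) -> (row=7, col=2) -> (row=8, col=2) -> (row=9, col=2) -> (row=10, col=2) -> (row=11, col=2) -> (row=11, col=1)

Answer: Shortest path length: 9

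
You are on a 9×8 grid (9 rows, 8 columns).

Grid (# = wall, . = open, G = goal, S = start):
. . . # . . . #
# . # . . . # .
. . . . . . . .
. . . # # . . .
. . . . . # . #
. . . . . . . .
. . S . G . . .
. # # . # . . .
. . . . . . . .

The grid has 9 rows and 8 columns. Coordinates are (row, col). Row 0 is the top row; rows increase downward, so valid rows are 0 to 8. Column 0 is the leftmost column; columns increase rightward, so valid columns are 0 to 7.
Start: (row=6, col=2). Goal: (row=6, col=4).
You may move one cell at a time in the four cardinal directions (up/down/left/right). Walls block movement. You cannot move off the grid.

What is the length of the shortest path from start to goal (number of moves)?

Answer: Shortest path length: 2

Derivation:
BFS from (row=6, col=2) until reaching (row=6, col=4):
  Distance 0: (row=6, col=2)
  Distance 1: (row=5, col=2), (row=6, col=1), (row=6, col=3)
  Distance 2: (row=4, col=2), (row=5, col=1), (row=5, col=3), (row=6, col=0), (row=6, col=4), (row=7, col=3)  <- goal reached here
One shortest path (2 moves): (row=6, col=2) -> (row=6, col=3) -> (row=6, col=4)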